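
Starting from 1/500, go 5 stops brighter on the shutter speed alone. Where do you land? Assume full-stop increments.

1/15s

Shutter speed: 1/500 → 1/250 → 1/125 → 1/60 → 1/30 → 1/15 — 5 stops slower (brighter).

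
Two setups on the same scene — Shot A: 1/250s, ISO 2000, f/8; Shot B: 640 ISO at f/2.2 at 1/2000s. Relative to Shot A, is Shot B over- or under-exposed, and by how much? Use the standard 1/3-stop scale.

Aperture: f/8 → f/7.1 → f/6.3 → f/5.6 → f/5 → f/4.5 → f/4 → f/3.5 → f/3.2 → f/2.8 → f/2.5 → f/2.2 — 3 2/3 stops larger aperture (brighter).
Shutter speed: 1/250 → 1/320 → 1/400 → 1/500 → 1/640 → 1/800 → 1/1000 → 1/1250 → 1/1600 → 1/2000 — 3 stops shorter (darker).
ISO: 2000 → 1600 → 1250 → 1000 → 800 → 640 — 1 2/3 stops dropped (darker).
Net: +3 2/3 −3 −1 2/3 = −1 stop.

1 stop darker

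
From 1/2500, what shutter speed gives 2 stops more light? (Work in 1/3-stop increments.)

Shutter speed: 1/2500 → 1/2000 → 1/1600 → 1/1250 → 1/1000 → 1/800 → 1/640 — 2 stops slower (brighter).

1/640s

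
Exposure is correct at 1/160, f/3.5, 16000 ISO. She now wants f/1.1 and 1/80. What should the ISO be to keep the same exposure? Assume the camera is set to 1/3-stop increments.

Aperture: f/3.5 → f/3.2 → f/2.8 → f/2.5 → f/2.2 → f/2 → f/1.8 → f/1.6 → f/1.4 → f/1.2 → f/1.1 — 3 1/3 stops wider (brighter).
Shutter speed: 1/160 → 1/125 → 1/100 → 1/80 — 1 stop longer (brighter).
Net change so far: 4 1/3 stops brighter. Offset with the ISO: 16000 → 12800 → 10000 → 8000 → 6400 → 5000 → 4000 → 3200 → 2500 → 2000 → 1600 → 1250 → 1000 → 800.

ISO 800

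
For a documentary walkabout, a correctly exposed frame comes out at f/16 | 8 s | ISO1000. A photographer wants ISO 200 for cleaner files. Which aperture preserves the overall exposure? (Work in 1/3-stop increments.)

ISO: 1000 → 800 → 640 → 500 → 400 → 320 → 250 → 200 — 2 1/3 stops lower (darker).
Need 2 1/3 stops brighter from the aperture: f/16 → f/14 → f/13 → f/11 → f/10 → f/9 → f/8 → f/7.1.

f/7.1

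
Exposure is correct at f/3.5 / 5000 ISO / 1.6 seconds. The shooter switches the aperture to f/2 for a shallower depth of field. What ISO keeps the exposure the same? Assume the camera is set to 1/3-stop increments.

ISO 1600

Aperture: f/3.5 → f/3.2 → f/2.8 → f/2.5 → f/2.2 → f/2 — 1 2/3 stops wider (brighter).
Need 1 2/3 stops darker from the ISO: 5000 → 4000 → 3200 → 2500 → 2000 → 1600.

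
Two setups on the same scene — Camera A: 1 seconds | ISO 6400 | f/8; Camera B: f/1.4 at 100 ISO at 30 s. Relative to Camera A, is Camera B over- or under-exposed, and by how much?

4 stops brighter

Aperture: f/8 → f/5.6 → f/4 → f/2.8 → f/2 → f/1.4 — 5 stops wider (brighter).
Shutter speed: 1 → 2 → 4 → 8 → 15 → 30 — 5 stops longer (brighter).
ISO: 6400 → 3200 → 1600 → 800 → 400 → 200 → 100 — 6 stops dropped (darker).
Net: +5 +5 −6 = +4 stops.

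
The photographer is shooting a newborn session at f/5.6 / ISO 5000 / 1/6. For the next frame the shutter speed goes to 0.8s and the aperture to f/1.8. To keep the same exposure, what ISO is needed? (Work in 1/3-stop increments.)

ISO 100

Shutter speed: 1/6 → 1/5 → 1/4 → 0.3 → 0.4 → 0.5 → 0.6 → 0.8 — 2 1/3 stops longer (brighter).
Aperture: f/5.6 → f/5 → f/4.5 → f/4 → f/3.5 → f/3.2 → f/2.8 → f/2.5 → f/2.2 → f/2 → f/1.8 — 3 1/3 stops wider (brighter).
Net change so far: 5 2/3 stops brighter. Offset with the ISO: 5000 → 4000 → 3200 → 2500 → 2000 → 1600 → 1250 → 1000 → 800 → 640 → 500 → 400 → 320 → 250 → 200 → 160 → 125 → 100.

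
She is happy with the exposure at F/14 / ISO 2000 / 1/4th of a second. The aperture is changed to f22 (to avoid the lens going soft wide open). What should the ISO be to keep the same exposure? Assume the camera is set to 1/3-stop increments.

Aperture: f/14 → f/16 → f/18 → f/20 → f/22 — 1 1/3 stops smaller aperture (darker).
Need 1 1/3 stops brighter from the ISO: 2000 → 2500 → 3200 → 4000 → 5000.

ISO 5000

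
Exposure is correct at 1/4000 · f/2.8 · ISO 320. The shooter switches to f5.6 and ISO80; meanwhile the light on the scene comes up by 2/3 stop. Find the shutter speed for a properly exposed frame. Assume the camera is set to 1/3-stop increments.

1/400s

Scene light: 2/3 stop brighter.
Aperture: f/2.8 → f/3.2 → f/3.5 → f/4 → f/4.5 → f/5 → f/5.6 — 2 stops smaller aperture (darker).
ISO: 320 → 250 → 200 → 160 → 125 → 100 → 80 — 2 stops lower (darker).
Net so far: 3 1/3 stops darker. Shutter speed: 1/4000 → 1/3200 → 1/2500 → 1/2000 → 1/1600 → 1/1250 → 1/1000 → 1/800 → 1/640 → 1/500 → 1/400.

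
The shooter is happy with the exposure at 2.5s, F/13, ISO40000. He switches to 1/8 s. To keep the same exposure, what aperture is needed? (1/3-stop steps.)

f/2.8

Shutter speed: 2.5 → 2 → 1.6 → 1.3 → 1 → 0.8 → 0.6 → 0.5 → 0.4 → 0.3 → 1/4 → 1/5 → 1/6 → 1/8 — 4 1/3 stops shorter (darker).
Need 4 1/3 stops brighter from the aperture: f/13 → f/11 → f/10 → f/9 → f/8 → f/7.1 → f/6.3 → f/5.6 → f/5 → f/4.5 → f/4 → f/3.5 → f/3.2 → f/2.8.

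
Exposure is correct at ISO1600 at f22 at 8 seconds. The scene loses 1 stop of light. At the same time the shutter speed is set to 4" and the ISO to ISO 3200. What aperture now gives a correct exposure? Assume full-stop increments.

f/16

Scene light: 1 stop darker.
Shutter speed: 8 → 4 — 1 stop faster (darker).
ISO: 1600 → 3200 — 1 stop higher (brighter).
Net so far: 1 stop darker. Aperture: f/22 → f/16.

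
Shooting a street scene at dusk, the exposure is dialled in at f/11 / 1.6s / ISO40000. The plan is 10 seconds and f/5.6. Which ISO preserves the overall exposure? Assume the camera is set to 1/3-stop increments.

ISO 1600

Shutter speed: 1.6 → 2 → 2.5 → 3.2 → 4 → 5 → 6 → 8 → 10 — 2 2/3 stops longer (brighter).
Aperture: f/11 → f/10 → f/9 → f/8 → f/7.1 → f/6.3 → f/5.6 — 2 stops wider (brighter).
Net change so far: 4 2/3 stops brighter. Offset with the ISO: 40000 → 32000 → 25600 → 20000 → 16000 → 12800 → 10000 → 8000 → 6400 → 5000 → 4000 → 3200 → 2500 → 2000 → 1600.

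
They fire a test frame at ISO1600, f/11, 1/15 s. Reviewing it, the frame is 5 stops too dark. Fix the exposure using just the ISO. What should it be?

Underexposed by 5 stops → need 5 stops brighter.
ISO: 1600 → 3200 → 6400 → 12800 → 25600 → 51200.

ISO 51200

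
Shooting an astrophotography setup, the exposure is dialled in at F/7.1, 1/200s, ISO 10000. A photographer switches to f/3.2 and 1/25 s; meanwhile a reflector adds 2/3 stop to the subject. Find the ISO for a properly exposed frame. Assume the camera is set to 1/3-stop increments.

Scene light: 2/3 stop brighter.
Aperture: f/7.1 → f/6.3 → f/5.6 → f/5 → f/4.5 → f/4 → f/3.5 → f/3.2 — 2 1/3 stops opened up (brighter).
Shutter speed: 1/200 → 1/160 → 1/125 → 1/100 → 1/80 → 1/60 → 1/50 → 1/40 → 1/30 → 1/25 — 3 stops slower (brighter).
Net so far: 6 stops brighter. ISO: 10000 → 8000 → 6400 → 5000 → 4000 → 3200 → 2500 → 2000 → 1600 → 1250 → 1000 → 800 → 640 → 500 → 400 → 320 → 250 → 200 → 160.

ISO 160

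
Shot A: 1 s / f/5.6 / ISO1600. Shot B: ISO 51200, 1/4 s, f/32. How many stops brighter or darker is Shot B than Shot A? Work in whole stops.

Aperture: f/5.6 → f/8 → f/11 → f/16 → f/22 → f/32 — 5 stops narrower (darker).
Shutter speed: 1 → 1/2 → 1/4 — 2 stops shorter (darker).
ISO: 1600 → 3200 → 6400 → 12800 → 25600 → 51200 — 5 stops raised (brighter).
Net: −5 −2 +5 = −2 stops.

2 stops darker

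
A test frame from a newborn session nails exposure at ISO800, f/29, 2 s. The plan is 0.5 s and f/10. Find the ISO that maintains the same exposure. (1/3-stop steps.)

ISO 400

Shutter speed: 2 → 1.6 → 1.3 → 1 → 0.8 → 0.6 → 0.5 — 2 stops faster (darker).
Aperture: f/29 → f/25 → f/22 → f/20 → f/18 → f/16 → f/14 → f/13 → f/11 → f/10 — 3 stops wider (brighter).
Net change so far: 1 stop brighter. Offset with the ISO: 800 → 640 → 500 → 400.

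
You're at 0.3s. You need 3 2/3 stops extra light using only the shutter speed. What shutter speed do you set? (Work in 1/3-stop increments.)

Shutter speed: 0.3 → 0.4 → 0.5 → 0.6 → 0.8 → 1 → 1.3 → 1.6 → 2 → 2.5 → 3.2 → 4 — 3 2/3 stops slower (brighter).

4 s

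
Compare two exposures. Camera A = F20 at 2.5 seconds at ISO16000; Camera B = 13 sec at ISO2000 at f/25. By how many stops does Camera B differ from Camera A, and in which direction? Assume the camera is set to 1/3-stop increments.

1 1/3 stops darker

Aperture: f/20 → f/22 → f/25 — 2/3 stop narrower (darker).
Shutter speed: 2.5 → 3.2 → 4 → 5 → 6 → 8 → 10 → 13 — 2 1/3 stops longer (brighter).
ISO: 16000 → 12800 → 10000 → 8000 → 6400 → 5000 → 4000 → 3200 → 2500 → 2000 — 3 stops dropped (darker).
Net: −2/3 +2 1/3 −3 = −1 1/3 stops.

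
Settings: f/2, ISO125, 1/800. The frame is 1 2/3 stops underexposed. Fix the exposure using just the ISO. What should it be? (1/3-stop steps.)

ISO 400

Underexposed by 1 2/3 stops → need 1 2/3 stops brighter.
ISO: 125 → 160 → 200 → 250 → 320 → 400.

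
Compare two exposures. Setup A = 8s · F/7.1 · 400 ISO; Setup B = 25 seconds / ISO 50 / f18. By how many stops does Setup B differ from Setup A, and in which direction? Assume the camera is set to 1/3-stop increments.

4 stops darker

Aperture: f/7.1 → f/8 → f/9 → f/10 → f/11 → f/13 → f/14 → f/16 → f/18 — 2 2/3 stops stopped down (darker).
Shutter speed: 8 → 10 → 13 → 15 → 20 → 25 — 1 2/3 stops longer (brighter).
ISO: 400 → 320 → 250 → 200 → 160 → 125 → 100 → 80 → 64 → 50 — 3 stops lower (darker).
Net: −2 2/3 +1 2/3 −3 = −4 stops.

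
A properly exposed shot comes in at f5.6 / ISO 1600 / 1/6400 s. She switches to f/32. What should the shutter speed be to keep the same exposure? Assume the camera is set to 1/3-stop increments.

Aperture: f/5.6 → f/6.3 → f/7.1 → f/8 → f/9 → f/10 → f/11 → f/13 → f/14 → f/16 → f/18 → f/20 → f/22 → f/25 → f/29 → f/32 — 5 stops narrower (darker).
Need 5 stops brighter from the shutter speed: 1/6400 → 1/5000 → 1/4000 → 1/3200 → 1/2500 → 1/2000 → 1/1600 → 1/1250 → 1/1000 → 1/800 → 1/640 → 1/500 → 1/400 → 1/320 → 1/250 → 1/200.

1/200s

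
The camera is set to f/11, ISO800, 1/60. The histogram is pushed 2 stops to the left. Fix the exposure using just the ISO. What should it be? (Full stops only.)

Underexposed by 2 stops → need 2 stops brighter.
ISO: 800 → 1600 → 3200.

ISO 3200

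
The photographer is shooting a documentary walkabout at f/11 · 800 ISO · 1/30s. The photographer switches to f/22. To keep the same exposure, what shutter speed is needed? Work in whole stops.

Aperture: f/11 → f/16 → f/22 — 2 stops narrower (darker).
Need 2 stops brighter from the shutter speed: 1/30 → 1/15 → 1/8.

1/8s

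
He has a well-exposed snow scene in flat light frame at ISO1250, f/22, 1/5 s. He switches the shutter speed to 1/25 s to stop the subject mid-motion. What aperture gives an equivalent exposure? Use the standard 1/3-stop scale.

f/10

Shutter speed: 1/5 → 1/6 → 1/8 → 1/10 → 1/13 → 1/15 → 1/20 → 1/25 — 2 1/3 stops faster (darker).
Need 2 1/3 stops brighter from the aperture: f/22 → f/20 → f/18 → f/16 → f/14 → f/13 → f/11 → f/10.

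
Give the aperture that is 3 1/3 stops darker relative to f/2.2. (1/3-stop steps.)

f/7.1

Aperture: f/2.2 → f/2.5 → f/2.8 → f/3.2 → f/3.5 → f/4 → f/4.5 → f/5 → f/5.6 → f/6.3 → f/7.1 — 3 1/3 stops smaller aperture (darker).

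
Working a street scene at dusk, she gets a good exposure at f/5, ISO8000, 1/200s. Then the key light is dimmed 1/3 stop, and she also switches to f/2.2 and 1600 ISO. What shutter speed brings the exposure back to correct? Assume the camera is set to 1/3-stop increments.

Scene light: 1/3 stop darker.
Aperture: f/5 → f/4.5 → f/4 → f/3.5 → f/3.2 → f/2.8 → f/2.5 → f/2.2 — 2 1/3 stops opened up (brighter).
ISO: 8000 → 6400 → 5000 → 4000 → 3200 → 2500 → 2000 → 1600 — 2 1/3 stops lower (darker).
Net so far: 1/3 stop darker. Shutter speed: 1/200 → 1/160.

1/160s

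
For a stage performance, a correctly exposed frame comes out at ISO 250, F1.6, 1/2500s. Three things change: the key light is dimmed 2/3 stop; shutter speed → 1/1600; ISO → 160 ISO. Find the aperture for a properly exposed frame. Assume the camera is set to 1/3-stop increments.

f/1.2

Scene light: 2/3 stop darker.
Shutter speed: 1/2500 → 1/2000 → 1/1600 — 2/3 stop slower (brighter).
ISO: 250 → 200 → 160 — 2/3 stop dropped (darker).
Net so far: 2/3 stop darker. Aperture: f/1.6 → f/1.4 → f/1.2.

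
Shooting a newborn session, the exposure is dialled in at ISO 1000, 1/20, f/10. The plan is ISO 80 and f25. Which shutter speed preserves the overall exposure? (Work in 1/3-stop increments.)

ISO: 1000 → 800 → 640 → 500 → 400 → 320 → 250 → 200 → 160 → 125 → 100 → 80 — 3 2/3 stops dropped (darker).
Aperture: f/10 → f/11 → f/13 → f/14 → f/16 → f/18 → f/20 → f/22 → f/25 — 2 2/3 stops stopped down (darker).
Net change so far: 6 1/3 stops darker. Offset with the shutter speed: 1/20 → 1/15 → 1/13 → 1/10 → 1/8 → 1/6 → 1/5 → 1/4 → 0.3 → 0.4 → 0.5 → 0.6 → 0.8 → 1 → 1.3 → 1.6 → 2 → 2.5 → 3.2 → 4.

4 s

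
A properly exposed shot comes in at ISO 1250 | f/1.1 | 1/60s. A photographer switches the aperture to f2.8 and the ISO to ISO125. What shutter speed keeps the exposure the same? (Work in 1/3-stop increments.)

Aperture: f/1.1 → f/1.2 → f/1.4 → f/1.6 → f/1.8 → f/2 → f/2.2 → f/2.5 → f/2.8 — 2 2/3 stops stopped down (darker).
ISO: 1250 → 1000 → 800 → 640 → 500 → 400 → 320 → 250 → 200 → 160 → 125 — 3 1/3 stops dropped (darker).
Net change so far: 6 stops darker. Offset with the shutter speed: 1/60 → 1/50 → 1/40 → 1/30 → 1/25 → 1/20 → 1/15 → 1/13 → 1/10 → 1/8 → 1/6 → 1/5 → 1/4 → 0.3 → 0.4 → 0.5 → 0.6 → 0.8 → 1.

1 s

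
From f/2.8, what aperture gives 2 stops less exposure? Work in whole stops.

f/5.6

Aperture: f/2.8 → f/4 → f/5.6 — 2 stops narrower (darker).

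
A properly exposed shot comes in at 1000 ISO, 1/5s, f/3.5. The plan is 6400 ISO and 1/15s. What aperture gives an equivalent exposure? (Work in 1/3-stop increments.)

f/5

ISO: 1000 → 1250 → 1600 → 2000 → 2500 → 3200 → 4000 → 5000 → 6400 — 2 2/3 stops raised (brighter).
Shutter speed: 1/5 → 1/6 → 1/8 → 1/10 → 1/13 → 1/15 — 1 2/3 stops shorter (darker).
Net change so far: 1 stop brighter. Offset with the aperture: f/3.5 → f/4 → f/4.5 → f/5.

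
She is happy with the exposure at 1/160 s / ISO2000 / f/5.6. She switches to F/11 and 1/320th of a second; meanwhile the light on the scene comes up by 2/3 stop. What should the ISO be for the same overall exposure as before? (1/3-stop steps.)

Scene light: 2/3 stop brighter.
Aperture: f/5.6 → f/6.3 → f/7.1 → f/8 → f/9 → f/10 → f/11 — 2 stops smaller aperture (darker).
Shutter speed: 1/160 → 1/200 → 1/250 → 1/320 — 1 stop faster (darker).
Net so far: 2 1/3 stops darker. ISO: 2000 → 2500 → 3200 → 4000 → 5000 → 6400 → 8000 → 10000.

ISO 10000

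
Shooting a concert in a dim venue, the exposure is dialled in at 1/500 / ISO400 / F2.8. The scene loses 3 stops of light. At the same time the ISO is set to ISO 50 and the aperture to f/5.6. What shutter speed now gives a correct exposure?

Scene light: 3 stops darker.
ISO: 400 → 200 → 100 → 50 — 3 stops lower (darker).
Aperture: f/2.8 → f/4 → f/5.6 — 2 stops smaller aperture (darker).
Net so far: 8 stops darker. Shutter speed: 1/500 → 1/250 → 1/125 → 1/60 → 1/30 → 1/15 → 1/8 → 1/4 → 1/2.

1/2s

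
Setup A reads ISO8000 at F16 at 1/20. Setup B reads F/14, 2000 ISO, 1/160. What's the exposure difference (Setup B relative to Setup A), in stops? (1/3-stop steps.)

Aperture: f/16 → f/14 — 1/3 stop wider (brighter).
Shutter speed: 1/20 → 1/25 → 1/30 → 1/40 → 1/50 → 1/60 → 1/80 → 1/100 → 1/125 → 1/160 — 3 stops shorter (darker).
ISO: 8000 → 6400 → 5000 → 4000 → 3200 → 2500 → 2000 — 2 stops dropped (darker).
Net: +1/3 −3 −2 = −4 2/3 stops.

4 2/3 stops darker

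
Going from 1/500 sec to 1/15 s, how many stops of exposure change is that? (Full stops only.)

5 stops

1/500 → 1/250 → 1/125 → 1/60 → 1/30 → 1/15 — count the steps: 5 stops.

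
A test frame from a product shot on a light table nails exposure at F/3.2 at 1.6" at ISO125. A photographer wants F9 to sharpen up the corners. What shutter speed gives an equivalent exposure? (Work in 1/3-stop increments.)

13 s

Aperture: f/3.2 → f/3.5 → f/4 → f/4.5 → f/5 → f/5.6 → f/6.3 → f/7.1 → f/8 → f/9 — 3 stops smaller aperture (darker).
Need 3 stops brighter from the shutter speed: 1.6 → 2 → 2.5 → 3.2 → 4 → 5 → 6 → 8 → 10 → 13.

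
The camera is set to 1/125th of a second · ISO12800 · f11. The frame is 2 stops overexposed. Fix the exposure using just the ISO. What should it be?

ISO 3200

Overexposed by 2 stops → need 2 stops darker.
ISO: 12800 → 6400 → 3200.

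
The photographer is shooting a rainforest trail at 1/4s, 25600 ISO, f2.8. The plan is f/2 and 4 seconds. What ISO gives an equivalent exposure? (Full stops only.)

ISO 800

Aperture: f/2.8 → f/2 — 1 stop opened up (brighter).
Shutter speed: 1/4 → 1/2 → 1 → 2 → 4 — 4 stops longer (brighter).
Net change so far: 5 stops brighter. Offset with the ISO: 25600 → 12800 → 6400 → 3200 → 1600 → 800.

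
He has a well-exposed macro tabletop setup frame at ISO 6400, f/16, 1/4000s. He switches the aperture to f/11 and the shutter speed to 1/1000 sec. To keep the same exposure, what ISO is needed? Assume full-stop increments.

ISO 800

Aperture: f/16 → f/11 — 1 stop opened up (brighter).
Shutter speed: 1/4000 → 1/2000 → 1/1000 — 2 stops slower (brighter).
Net change so far: 3 stops brighter. Offset with the ISO: 6400 → 3200 → 1600 → 800.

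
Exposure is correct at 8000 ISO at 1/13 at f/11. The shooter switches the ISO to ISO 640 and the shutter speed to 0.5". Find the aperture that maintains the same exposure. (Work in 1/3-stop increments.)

f/8

ISO: 8000 → 6400 → 5000 → 4000 → 3200 → 2500 → 2000 → 1600 → 1250 → 1000 → 800 → 640 — 3 2/3 stops lower (darker).
Shutter speed: 1/13 → 1/10 → 1/8 → 1/6 → 1/5 → 1/4 → 0.3 → 0.4 → 0.5 — 2 2/3 stops longer (brighter).
Net change so far: 1 stop darker. Offset with the aperture: f/11 → f/10 → f/9 → f/8.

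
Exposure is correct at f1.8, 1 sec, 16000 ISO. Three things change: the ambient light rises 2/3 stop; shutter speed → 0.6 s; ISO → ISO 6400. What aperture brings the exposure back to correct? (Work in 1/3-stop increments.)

f/1.1

Scene light: 2/3 stop brighter.
Shutter speed: 1 → 0.8 → 0.6 — 2/3 stop shorter (darker).
ISO: 16000 → 12800 → 10000 → 8000 → 6400 — 1 1/3 stops lower (darker).
Net so far: 1 1/3 stops darker. Aperture: f/1.8 → f/1.6 → f/1.4 → f/1.2 → f/1.1.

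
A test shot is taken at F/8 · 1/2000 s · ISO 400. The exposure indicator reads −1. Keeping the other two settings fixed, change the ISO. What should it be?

ISO 800

Underexposed by 1 stop → need 1 stop brighter.
ISO: 400 → 800.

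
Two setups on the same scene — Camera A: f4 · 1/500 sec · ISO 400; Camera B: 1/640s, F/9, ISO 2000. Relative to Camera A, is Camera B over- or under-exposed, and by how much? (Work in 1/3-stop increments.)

1/3 stop darker

Aperture: f/4 → f/4.5 → f/5 → f/5.6 → f/6.3 → f/7.1 → f/8 → f/9 — 2 1/3 stops narrower (darker).
Shutter speed: 1/500 → 1/640 — 1/3 stop shorter (darker).
ISO: 400 → 500 → 640 → 800 → 1000 → 1250 → 1600 → 2000 — 2 1/3 stops raised (brighter).
Net: −2 1/3 −1/3 +2 1/3 = −1/3 stops.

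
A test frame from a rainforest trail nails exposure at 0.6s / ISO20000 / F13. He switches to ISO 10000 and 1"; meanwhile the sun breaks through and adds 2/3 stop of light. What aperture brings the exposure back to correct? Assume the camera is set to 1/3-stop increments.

f/14

Scene light: 2/3 stop brighter.
ISO: 20000 → 16000 → 12800 → 10000 — 1 stop lower (darker).
Shutter speed: 0.6 → 0.8 → 1 — 2/3 stop longer (brighter).
Net so far: 1/3 stop brighter. Aperture: f/13 → f/14.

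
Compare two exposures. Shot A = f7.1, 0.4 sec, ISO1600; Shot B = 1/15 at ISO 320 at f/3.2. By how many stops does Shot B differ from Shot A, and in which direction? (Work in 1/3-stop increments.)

Aperture: f/7.1 → f/6.3 → f/5.6 → f/5 → f/4.5 → f/4 → f/3.5 → f/3.2 — 2 1/3 stops larger aperture (brighter).
Shutter speed: 0.4 → 0.3 → 1/4 → 1/5 → 1/6 → 1/8 → 1/10 → 1/13 → 1/15 — 2 2/3 stops faster (darker).
ISO: 1600 → 1250 → 1000 → 800 → 640 → 500 → 400 → 320 — 2 1/3 stops lower (darker).
Net: +2 1/3 −2 2/3 −2 1/3 = −2 2/3 stops.

2 2/3 stops darker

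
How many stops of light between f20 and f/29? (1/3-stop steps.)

f/20 → f/22 → f/25 → f/29 — count the steps: 3 third-stops = 1 stop.

1 stop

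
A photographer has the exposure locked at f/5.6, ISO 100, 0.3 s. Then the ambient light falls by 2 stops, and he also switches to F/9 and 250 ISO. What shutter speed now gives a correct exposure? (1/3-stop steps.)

Scene light: 2 stops darker.
Aperture: f/5.6 → f/6.3 → f/7.1 → f/8 → f/9 — 1 1/3 stops smaller aperture (darker).
ISO: 100 → 125 → 160 → 200 → 250 — 1 1/3 stops raised (brighter).
Net so far: 2 stops darker. Shutter speed: 0.3 → 0.4 → 0.5 → 0.6 → 0.8 → 1 → 1.3.

1.3 s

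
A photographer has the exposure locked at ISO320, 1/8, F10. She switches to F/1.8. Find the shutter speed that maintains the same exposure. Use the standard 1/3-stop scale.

1/250s

Aperture: f/10 → f/9 → f/8 → f/7.1 → f/6.3 → f/5.6 → f/5 → f/4.5 → f/4 → f/3.5 → f/3.2 → f/2.8 → f/2.5 → f/2.2 → f/2 → f/1.8 — 5 stops opened up (brighter).
Need 5 stops darker from the shutter speed: 1/8 → 1/10 → 1/13 → 1/15 → 1/20 → 1/25 → 1/30 → 1/40 → 1/50 → 1/60 → 1/80 → 1/100 → 1/125 → 1/160 → 1/200 → 1/250.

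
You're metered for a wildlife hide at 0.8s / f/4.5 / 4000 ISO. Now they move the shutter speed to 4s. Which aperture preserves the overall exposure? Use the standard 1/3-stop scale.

f/10

Shutter speed: 0.8 → 1 → 1.3 → 1.6 → 2 → 2.5 → 3.2 → 4 — 2 1/3 stops longer (brighter).
Need 2 1/3 stops darker from the aperture: f/4.5 → f/5 → f/5.6 → f/6.3 → f/7.1 → f/8 → f/9 → f/10.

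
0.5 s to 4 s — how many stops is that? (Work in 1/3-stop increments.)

3 stops

0.5 → 0.6 → 0.8 → 1 → 1.3 → 1.6 → 2 → 2.5 → 3.2 → 4 — count the steps: 9 third-stops = 3 stops.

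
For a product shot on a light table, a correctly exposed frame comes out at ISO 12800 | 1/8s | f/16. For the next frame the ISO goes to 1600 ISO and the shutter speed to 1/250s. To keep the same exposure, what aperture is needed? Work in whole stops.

f/1.0

ISO: 12800 → 6400 → 3200 → 1600 — 3 stops dropped (darker).
Shutter speed: 1/8 → 1/15 → 1/30 → 1/60 → 1/125 → 1/250 — 5 stops faster (darker).
Net change so far: 8 stops darker. Offset with the aperture: f/16 → f/11 → f/8 → f/5.6 → f/4 → f/2.8 → f/2 → f/1.4 → f/1.0.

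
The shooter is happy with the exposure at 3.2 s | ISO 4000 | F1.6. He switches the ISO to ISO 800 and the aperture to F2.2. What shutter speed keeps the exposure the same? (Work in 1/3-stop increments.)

30 s

ISO: 4000 → 3200 → 2500 → 2000 → 1600 → 1250 → 1000 → 800 — 2 1/3 stops lower (darker).
Aperture: f/1.6 → f/1.8 → f/2 → f/2.2 — 1 stop smaller aperture (darker).
Net change so far: 3 1/3 stops darker. Offset with the shutter speed: 3.2 → 4 → 5 → 6 → 8 → 10 → 13 → 15 → 20 → 25 → 30.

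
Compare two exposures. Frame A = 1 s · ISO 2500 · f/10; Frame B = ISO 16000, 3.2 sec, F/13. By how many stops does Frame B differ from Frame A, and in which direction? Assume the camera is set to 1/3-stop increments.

Aperture: f/10 → f/11 → f/13 — 2/3 stop smaller aperture (darker).
Shutter speed: 1 → 1.3 → 1.6 → 2 → 2.5 → 3.2 — 1 2/3 stops longer (brighter).
ISO: 2500 → 3200 → 4000 → 5000 → 6400 → 8000 → 10000 → 12800 → 16000 — 2 2/3 stops higher (brighter).
Net: −2/3 +1 2/3 +2 2/3 = +3 2/3 stops.

3 2/3 stops brighter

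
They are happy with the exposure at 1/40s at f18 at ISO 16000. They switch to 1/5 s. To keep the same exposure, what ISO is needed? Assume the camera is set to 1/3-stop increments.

Shutter speed: 1/40 → 1/30 → 1/25 → 1/20 → 1/15 → 1/13 → 1/10 → 1/8 → 1/6 → 1/5 — 3 stops slower (brighter).
Need 3 stops darker from the ISO: 16000 → 12800 → 10000 → 8000 → 6400 → 5000 → 4000 → 3200 → 2500 → 2000.

ISO 2000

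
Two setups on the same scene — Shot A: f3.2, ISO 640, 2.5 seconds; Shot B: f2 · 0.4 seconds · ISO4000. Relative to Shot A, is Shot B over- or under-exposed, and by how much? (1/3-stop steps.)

1 1/3 stops brighter

Aperture: f/3.2 → f/2.8 → f/2.5 → f/2.2 → f/2 — 1 1/3 stops larger aperture (brighter).
Shutter speed: 2.5 → 2 → 1.6 → 1.3 → 1 → 0.8 → 0.6 → 0.5 → 0.4 — 2 2/3 stops shorter (darker).
ISO: 640 → 800 → 1000 → 1250 → 1600 → 2000 → 2500 → 3200 → 4000 — 2 2/3 stops higher (brighter).
Net: +1 1/3 −2 2/3 +2 2/3 = +1 1/3 stops.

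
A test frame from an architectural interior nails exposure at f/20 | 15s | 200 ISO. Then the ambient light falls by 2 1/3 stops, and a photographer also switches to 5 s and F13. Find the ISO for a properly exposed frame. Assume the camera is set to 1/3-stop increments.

Scene light: 2 1/3 stops darker.
Shutter speed: 15 → 13 → 10 → 8 → 6 → 5 — 1 2/3 stops faster (darker).
Aperture: f/20 → f/18 → f/16 → f/14 → f/13 — 1 1/3 stops opened up (brighter).
Net so far: 2 2/3 stops darker. ISO: 200 → 250 → 320 → 400 → 500 → 640 → 800 → 1000 → 1250.

ISO 1250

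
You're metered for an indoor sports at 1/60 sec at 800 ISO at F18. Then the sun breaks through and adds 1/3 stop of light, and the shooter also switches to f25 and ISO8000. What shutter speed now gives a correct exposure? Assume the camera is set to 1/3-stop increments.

Scene light: 1/3 stop brighter.
Aperture: f/18 → f/20 → f/22 → f/25 — 1 stop stopped down (darker).
ISO: 800 → 1000 → 1250 → 1600 → 2000 → 2500 → 3200 → 4000 → 5000 → 6400 → 8000 — 3 1/3 stops raised (brighter).
Net so far: 2 2/3 stops brighter. Shutter speed: 1/60 → 1/80 → 1/100 → 1/125 → 1/160 → 1/200 → 1/250 → 1/320 → 1/400.

1/400s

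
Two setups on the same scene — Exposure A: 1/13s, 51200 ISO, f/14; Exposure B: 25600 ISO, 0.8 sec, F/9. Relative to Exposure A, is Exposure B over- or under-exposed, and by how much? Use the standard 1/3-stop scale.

3 2/3 stops brighter

Aperture: f/14 → f/13 → f/11 → f/10 → f/9 — 1 1/3 stops wider (brighter).
Shutter speed: 1/13 → 1/10 → 1/8 → 1/6 → 1/5 → 1/4 → 0.3 → 0.4 → 0.5 → 0.6 → 0.8 — 3 1/3 stops slower (brighter).
ISO: 51200 → 40000 → 32000 → 25600 — 1 stop dropped (darker).
Net: +1 1/3 +3 1/3 −1 = +3 2/3 stops.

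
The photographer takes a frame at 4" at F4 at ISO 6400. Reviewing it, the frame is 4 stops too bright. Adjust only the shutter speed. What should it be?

Overexposed by 4 stops → need 4 stops darker.
Shutter speed: 4 → 2 → 1 → 1/2 → 1/4.

1/4s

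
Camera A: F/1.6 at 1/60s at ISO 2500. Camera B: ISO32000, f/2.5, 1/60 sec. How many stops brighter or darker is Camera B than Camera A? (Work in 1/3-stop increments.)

Aperture: f/1.6 → f/1.8 → f/2 → f/2.2 → f/2.5 — 1 1/3 stops narrower (darker).
Shutter speed: unchanged.
ISO: 2500 → 3200 → 4000 → 5000 → 6400 → 8000 → 10000 → 12800 → 16000 → 20000 → 25600 → 32000 — 3 2/3 stops raised (brighter).
Net: −1 1/3 +3 2/3 = +2 1/3 stops.

2 1/3 stops brighter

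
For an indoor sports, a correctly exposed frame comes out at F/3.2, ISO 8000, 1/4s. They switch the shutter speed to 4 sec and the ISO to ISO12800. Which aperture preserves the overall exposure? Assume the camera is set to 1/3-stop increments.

Shutter speed: 1/4 → 0.3 → 0.4 → 0.5 → 0.6 → 0.8 → 1 → 1.3 → 1.6 → 2 → 2.5 → 3.2 → 4 — 4 stops longer (brighter).
ISO: 8000 → 10000 → 12800 — 2/3 stop higher (brighter).
Net change so far: 4 2/3 stops brighter. Offset with the aperture: f/3.2 → f/3.5 → f/4 → f/4.5 → f/5 → f/5.6 → f/6.3 → f/7.1 → f/8 → f/9 → f/10 → f/11 → f/13 → f/14 → f/16.

f/16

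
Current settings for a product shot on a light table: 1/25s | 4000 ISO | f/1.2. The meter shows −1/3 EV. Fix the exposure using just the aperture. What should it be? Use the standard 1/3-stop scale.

f/1.1

Underexposed by 1/3 stop → need 1/3 stop brighter.
Aperture: f/1.2 → f/1.1.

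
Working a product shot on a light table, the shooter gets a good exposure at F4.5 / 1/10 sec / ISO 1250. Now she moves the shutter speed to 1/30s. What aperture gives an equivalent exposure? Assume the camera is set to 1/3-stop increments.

f/2.5

Shutter speed: 1/10 → 1/13 → 1/15 → 1/20 → 1/25 → 1/30 — 1 2/3 stops faster (darker).
Need 1 2/3 stops brighter from the aperture: f/4.5 → f/4 → f/3.5 → f/3.2 → f/2.8 → f/2.5.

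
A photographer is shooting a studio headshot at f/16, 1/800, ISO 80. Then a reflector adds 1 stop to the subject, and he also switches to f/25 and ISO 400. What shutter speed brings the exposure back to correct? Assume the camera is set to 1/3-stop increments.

Scene light: 1 stop brighter.
Aperture: f/16 → f/18 → f/20 → f/22 → f/25 — 1 1/3 stops narrower (darker).
ISO: 80 → 100 → 125 → 160 → 200 → 250 → 320 → 400 — 2 1/3 stops raised (brighter).
Net so far: 2 stops brighter. Shutter speed: 1/800 → 1/1000 → 1/1250 → 1/1600 → 1/2000 → 1/2500 → 1/3200.

1/3200s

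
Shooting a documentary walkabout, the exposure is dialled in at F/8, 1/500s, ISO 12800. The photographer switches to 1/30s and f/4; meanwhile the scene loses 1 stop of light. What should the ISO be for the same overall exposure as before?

ISO 400

Scene light: 1 stop darker.
Shutter speed: 1/500 → 1/250 → 1/125 → 1/60 → 1/30 — 4 stops longer (brighter).
Aperture: f/8 → f/5.6 → f/4 — 2 stops opened up (brighter).
Net so far: 5 stops brighter. ISO: 12800 → 6400 → 3200 → 1600 → 800 → 400.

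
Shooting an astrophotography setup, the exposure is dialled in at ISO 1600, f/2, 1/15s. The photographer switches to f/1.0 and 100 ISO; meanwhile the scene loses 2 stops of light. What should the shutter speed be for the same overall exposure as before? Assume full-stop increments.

1 s

Scene light: 2 stops darker.
Aperture: f/2 → f/1.4 → f/1.0 — 2 stops wider (brighter).
ISO: 1600 → 800 → 400 → 200 → 100 — 4 stops lower (darker).
Net so far: 4 stops darker. Shutter speed: 1/15 → 1/8 → 1/4 → 1/2 → 1.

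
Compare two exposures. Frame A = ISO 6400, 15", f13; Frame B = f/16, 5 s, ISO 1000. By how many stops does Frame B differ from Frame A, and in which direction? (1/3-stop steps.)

Aperture: f/13 → f/14 → f/16 — 2/3 stop smaller aperture (darker).
Shutter speed: 15 → 13 → 10 → 8 → 6 → 5 — 1 2/3 stops shorter (darker).
ISO: 6400 → 5000 → 4000 → 3200 → 2500 → 2000 → 1600 → 1250 → 1000 — 2 2/3 stops dropped (darker).
Net: −2/3 −1 2/3 −2 2/3 = −5 stops.

5 stops darker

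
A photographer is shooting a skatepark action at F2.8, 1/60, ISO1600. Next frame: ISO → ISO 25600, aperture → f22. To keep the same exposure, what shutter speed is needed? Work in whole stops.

ISO: 1600 → 3200 → 6400 → 12800 → 25600 — 4 stops raised (brighter).
Aperture: f/2.8 → f/4 → f/5.6 → f/8 → f/11 → f/16 → f/22 — 6 stops stopped down (darker).
Net change so far: 2 stops darker. Offset with the shutter speed: 1/60 → 1/30 → 1/15.

1/15s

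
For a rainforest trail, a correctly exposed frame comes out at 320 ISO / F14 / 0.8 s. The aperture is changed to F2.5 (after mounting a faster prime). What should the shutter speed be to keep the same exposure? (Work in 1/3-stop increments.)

Aperture: f/14 → f/13 → f/11 → f/10 → f/9 → f/8 → f/7.1 → f/6.3 → f/5.6 → f/5 → f/4.5 → f/4 → f/3.5 → f/3.2 → f/2.8 → f/2.5 — 5 stops opened up (brighter).
Need 5 stops darker from the shutter speed: 0.8 → 0.6 → 0.5 → 0.4 → 0.3 → 1/4 → 1/5 → 1/6 → 1/8 → 1/10 → 1/13 → 1/15 → 1/20 → 1/25 → 1/30 → 1/40.

1/40s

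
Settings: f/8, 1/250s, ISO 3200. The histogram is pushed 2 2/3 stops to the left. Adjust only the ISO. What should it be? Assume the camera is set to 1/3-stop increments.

ISO 20000

Underexposed by 2 2/3 stops → need 2 2/3 stops brighter.
ISO: 3200 → 4000 → 5000 → 6400 → 8000 → 10000 → 12800 → 16000 → 20000.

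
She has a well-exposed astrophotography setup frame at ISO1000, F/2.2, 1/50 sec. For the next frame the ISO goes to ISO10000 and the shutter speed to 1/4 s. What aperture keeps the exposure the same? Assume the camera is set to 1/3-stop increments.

ISO: 1000 → 1250 → 1600 → 2000 → 2500 → 3200 → 4000 → 5000 → 6400 → 8000 → 10000 — 3 1/3 stops raised (brighter).
Shutter speed: 1/50 → 1/40 → 1/30 → 1/25 → 1/20 → 1/15 → 1/13 → 1/10 → 1/8 → 1/6 → 1/5 → 1/4 — 3 2/3 stops longer (brighter).
Net change so far: 7 stops brighter. Offset with the aperture: f/2.2 → f/2.5 → f/2.8 → f/3.2 → f/3.5 → f/4 → f/4.5 → f/5 → f/5.6 → f/6.3 → f/7.1 → f/8 → f/9 → f/10 → f/11 → f/13 → f/14 → f/16 → f/18 → f/20 → f/22 → f/25.

f/25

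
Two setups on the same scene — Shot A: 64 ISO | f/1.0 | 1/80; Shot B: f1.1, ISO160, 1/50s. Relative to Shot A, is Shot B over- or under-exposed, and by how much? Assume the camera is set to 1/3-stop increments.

Aperture: f/1.0 → f/1.1 — 1/3 stop stopped down (darker).
Shutter speed: 1/80 → 1/60 → 1/50 — 2/3 stop longer (brighter).
ISO: 64 → 80 → 100 → 125 → 160 — 1 1/3 stops raised (brighter).
Net: −1/3 +2/3 +1 1/3 = +1 2/3 stops.

1 2/3 stops brighter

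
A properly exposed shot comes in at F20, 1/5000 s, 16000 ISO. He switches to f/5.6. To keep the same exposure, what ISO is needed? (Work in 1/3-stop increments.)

ISO 1250

Aperture: f/20 → f/18 → f/16 → f/14 → f/13 → f/11 → f/10 → f/9 → f/8 → f/7.1 → f/6.3 → f/5.6 — 3 2/3 stops wider (brighter).
Need 3 2/3 stops darker from the ISO: 16000 → 12800 → 10000 → 8000 → 6400 → 5000 → 4000 → 3200 → 2500 → 2000 → 1600 → 1250.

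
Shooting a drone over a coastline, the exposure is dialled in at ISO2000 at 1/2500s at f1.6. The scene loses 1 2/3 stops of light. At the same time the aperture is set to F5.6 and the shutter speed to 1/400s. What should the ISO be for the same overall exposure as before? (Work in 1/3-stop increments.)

Scene light: 1 2/3 stops darker.
Aperture: f/1.6 → f/1.8 → f/2 → f/2.2 → f/2.5 → f/2.8 → f/3.2 → f/3.5 → f/4 → f/4.5 → f/5 → f/5.6 — 3 2/3 stops stopped down (darker).
Shutter speed: 1/2500 → 1/2000 → 1/1600 → 1/1250 → 1/1000 → 1/800 → 1/640 → 1/500 → 1/400 — 2 2/3 stops slower (brighter).
Net so far: 2 2/3 stops darker. ISO: 2000 → 2500 → 3200 → 4000 → 5000 → 6400 → 8000 → 10000 → 12800.

ISO 12800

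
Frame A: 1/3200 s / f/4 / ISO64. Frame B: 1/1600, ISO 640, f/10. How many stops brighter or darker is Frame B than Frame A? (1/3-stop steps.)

Aperture: f/4 → f/4.5 → f/5 → f/5.6 → f/6.3 → f/7.1 → f/8 → f/9 → f/10 — 2 2/3 stops stopped down (darker).
Shutter speed: 1/3200 → 1/2500 → 1/2000 → 1/1600 — 1 stop longer (brighter).
ISO: 64 → 80 → 100 → 125 → 160 → 200 → 250 → 320 → 400 → 500 → 640 — 3 1/3 stops higher (brighter).
Net: −2 2/3 +1 +3 1/3 = +1 2/3 stops.

1 2/3 stops brighter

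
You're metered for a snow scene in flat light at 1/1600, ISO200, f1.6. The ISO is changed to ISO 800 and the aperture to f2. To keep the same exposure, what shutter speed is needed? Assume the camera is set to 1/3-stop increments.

1/4000s

ISO: 200 → 250 → 320 → 400 → 500 → 640 → 800 — 2 stops higher (brighter).
Aperture: f/1.6 → f/1.8 → f/2 — 2/3 stop smaller aperture (darker).
Net change so far: 1 1/3 stops brighter. Offset with the shutter speed: 1/1600 → 1/2000 → 1/2500 → 1/3200 → 1/4000.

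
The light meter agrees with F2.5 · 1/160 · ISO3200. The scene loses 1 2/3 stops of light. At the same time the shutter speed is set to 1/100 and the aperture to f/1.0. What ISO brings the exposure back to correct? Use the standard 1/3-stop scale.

Scene light: 1 2/3 stops darker.
Shutter speed: 1/160 → 1/125 → 1/100 — 2/3 stop longer (brighter).
Aperture: f/2.5 → f/2.2 → f/2 → f/1.8 → f/1.6 → f/1.4 → f/1.2 → f/1.1 → f/1.0 — 2 2/3 stops wider (brighter).
Net so far: 1 2/3 stops brighter. ISO: 3200 → 2500 → 2000 → 1600 → 1250 → 1000.

ISO 1000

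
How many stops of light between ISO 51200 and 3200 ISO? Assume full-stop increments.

4 stops

51200 → 25600 → 12800 → 6400 → 3200 — count the steps: 4 stops.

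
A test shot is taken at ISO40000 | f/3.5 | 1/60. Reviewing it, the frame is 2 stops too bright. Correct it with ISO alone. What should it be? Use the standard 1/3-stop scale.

ISO 10000

Overexposed by 2 stops → need 2 stops darker.
ISO: 40000 → 32000 → 25600 → 20000 → 16000 → 12800 → 10000.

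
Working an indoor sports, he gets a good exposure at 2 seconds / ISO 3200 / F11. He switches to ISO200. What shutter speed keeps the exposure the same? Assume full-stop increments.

ISO: 3200 → 1600 → 800 → 400 → 200 — 4 stops dropped (darker).
Need 4 stops brighter from the shutter speed: 2 → 4 → 8 → 15 → 30.

30 s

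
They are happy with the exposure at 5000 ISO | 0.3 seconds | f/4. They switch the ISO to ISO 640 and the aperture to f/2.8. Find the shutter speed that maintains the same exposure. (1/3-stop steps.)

ISO: 5000 → 4000 → 3200 → 2500 → 2000 → 1600 → 1250 → 1000 → 800 → 640 — 3 stops dropped (darker).
Aperture: f/4 → f/3.5 → f/3.2 → f/2.8 — 1 stop larger aperture (brighter).
Net change so far: 2 stops darker. Offset with the shutter speed: 0.3 → 0.4 → 0.5 → 0.6 → 0.8 → 1 → 1.3.

1.3 s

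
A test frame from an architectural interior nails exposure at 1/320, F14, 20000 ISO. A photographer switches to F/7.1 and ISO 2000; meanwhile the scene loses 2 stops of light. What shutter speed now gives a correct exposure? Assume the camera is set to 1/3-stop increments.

1/30s

Scene light: 2 stops darker.
Aperture: f/14 → f/13 → f/11 → f/10 → f/9 → f/8 → f/7.1 — 2 stops larger aperture (brighter).
ISO: 20000 → 16000 → 12800 → 10000 → 8000 → 6400 → 5000 → 4000 → 3200 → 2500 → 2000 — 3 1/3 stops lower (darker).
Net so far: 3 1/3 stops darker. Shutter speed: 1/320 → 1/250 → 1/200 → 1/160 → 1/125 → 1/100 → 1/80 → 1/60 → 1/50 → 1/40 → 1/30.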